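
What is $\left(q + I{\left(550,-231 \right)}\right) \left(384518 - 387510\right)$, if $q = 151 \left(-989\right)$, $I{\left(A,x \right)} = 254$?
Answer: $446062320$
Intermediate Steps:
$q = -149339$
$\left(q + I{\left(550,-231 \right)}\right) \left(384518 - 387510\right) = \left(-149339 + 254\right) \left(384518 - 387510\right) = \left(-149085\right) \left(-2992\right) = 446062320$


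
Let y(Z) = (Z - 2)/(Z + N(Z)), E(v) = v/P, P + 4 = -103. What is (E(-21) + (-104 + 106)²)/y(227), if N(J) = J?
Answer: 203846/24075 ≈ 8.4671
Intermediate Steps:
P = -107 (P = -4 - 103 = -107)
E(v) = -v/107 (E(v) = v/(-107) = v*(-1/107) = -v/107)
y(Z) = (-2 + Z)/(2*Z) (y(Z) = (Z - 2)/(Z + Z) = (-2 + Z)/((2*Z)) = (-2 + Z)*(1/(2*Z)) = (-2 + Z)/(2*Z))
(E(-21) + (-104 + 106)²)/y(227) = (-1/107*(-21) + (-104 + 106)²)/(((½)*(-2 + 227)/227)) = (21/107 + 2²)/(((½)*(1/227)*225)) = (21/107 + 4)/(225/454) = (449/107)*(454/225) = 203846/24075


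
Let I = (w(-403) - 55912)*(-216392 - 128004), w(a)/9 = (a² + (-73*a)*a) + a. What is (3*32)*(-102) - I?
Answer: -36265095459908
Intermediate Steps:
w(a) = -648*a² + 9*a (w(a) = 9*((a² + (-73*a)*a) + a) = 9*((a² - 73*a²) + a) = 9*(-72*a² + a) = 9*(a - 72*a²) = -648*a² + 9*a)
I = 36265095450116 (I = (9*(-403)*(1 - 72*(-403)) - 55912)*(-216392 - 128004) = (9*(-403)*(1 + 29016) - 55912)*(-344396) = (9*(-403)*29017 - 55912)*(-344396) = (-105244659 - 55912)*(-344396) = -105300571*(-344396) = 36265095450116)
(3*32)*(-102) - I = (3*32)*(-102) - 1*36265095450116 = 96*(-102) - 36265095450116 = -9792 - 36265095450116 = -36265095459908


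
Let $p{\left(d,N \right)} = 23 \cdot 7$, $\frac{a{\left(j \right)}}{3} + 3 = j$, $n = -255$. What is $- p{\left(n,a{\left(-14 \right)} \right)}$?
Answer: $-161$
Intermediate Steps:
$a{\left(j \right)} = -9 + 3 j$
$p{\left(d,N \right)} = 161$
$- p{\left(n,a{\left(-14 \right)} \right)} = \left(-1\right) 161 = -161$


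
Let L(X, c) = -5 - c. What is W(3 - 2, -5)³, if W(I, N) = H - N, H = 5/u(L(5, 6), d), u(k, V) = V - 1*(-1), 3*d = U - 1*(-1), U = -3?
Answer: 8000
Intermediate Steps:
d = -⅔ (d = (-3 - 1*(-1))/3 = (-3 + 1)/3 = (⅓)*(-2) = -⅔ ≈ -0.66667)
u(k, V) = 1 + V (u(k, V) = V + 1 = 1 + V)
H = 15 (H = 5/(1 - ⅔) = 5/(⅓) = 5*3 = 15)
W(I, N) = 15 - N
W(3 - 2, -5)³ = (15 - 1*(-5))³ = (15 + 5)³ = 20³ = 8000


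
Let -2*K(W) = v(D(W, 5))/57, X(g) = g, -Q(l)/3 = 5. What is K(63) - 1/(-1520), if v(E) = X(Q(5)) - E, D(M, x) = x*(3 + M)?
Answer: 4601/1520 ≈ 3.0270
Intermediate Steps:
Q(l) = -15 (Q(l) = -3*5 = -15)
v(E) = -15 - E
K(W) = 5/19 + 5*W/114 (K(W) = -(-15 - 5*(3 + W))/(2*57) = -(-15 - (15 + 5*W))/(2*57) = -(-15 + (-15 - 5*W))/(2*57) = -(-30 - 5*W)/(2*57) = -(-10/19 - 5*W/57)/2 = 5/19 + 5*W/114)
K(63) - 1/(-1520) = (5/19 + (5/114)*63) - 1/(-1520) = (5/19 + 105/38) - 1*(-1/1520) = 115/38 + 1/1520 = 4601/1520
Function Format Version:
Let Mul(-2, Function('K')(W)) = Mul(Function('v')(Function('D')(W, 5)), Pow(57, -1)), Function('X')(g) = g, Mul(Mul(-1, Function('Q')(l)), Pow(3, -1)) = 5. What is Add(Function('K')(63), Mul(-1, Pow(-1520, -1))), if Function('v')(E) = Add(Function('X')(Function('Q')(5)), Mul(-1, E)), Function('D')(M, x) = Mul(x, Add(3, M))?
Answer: Rational(4601, 1520) ≈ 3.0270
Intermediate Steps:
Function('Q')(l) = -15 (Function('Q')(l) = Mul(-3, 5) = -15)
Function('v')(E) = Add(-15, Mul(-1, E))
Function('K')(W) = Add(Rational(5, 19), Mul(Rational(5, 114), W)) (Function('K')(W) = Mul(Rational(-1, 2), Mul(Add(-15, Mul(-1, Mul(5, Add(3, W)))), Pow(57, -1))) = Mul(Rational(-1, 2), Mul(Add(-15, Mul(-1, Add(15, Mul(5, W)))), Rational(1, 57))) = Mul(Rational(-1, 2), Mul(Add(-15, Add(-15, Mul(-5, W))), Rational(1, 57))) = Mul(Rational(-1, 2), Mul(Add(-30, Mul(-5, W)), Rational(1, 57))) = Mul(Rational(-1, 2), Add(Rational(-10, 19), Mul(Rational(-5, 57), W))) = Add(Rational(5, 19), Mul(Rational(5, 114), W)))
Add(Function('K')(63), Mul(-1, Pow(-1520, -1))) = Add(Add(Rational(5, 19), Mul(Rational(5, 114), 63)), Mul(-1, Pow(-1520, -1))) = Add(Add(Rational(5, 19), Rational(105, 38)), Mul(-1, Rational(-1, 1520))) = Add(Rational(115, 38), Rational(1, 1520)) = Rational(4601, 1520)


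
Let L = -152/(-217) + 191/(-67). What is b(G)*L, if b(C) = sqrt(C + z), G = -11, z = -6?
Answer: -31263*I*sqrt(17)/14539 ≈ -8.8659*I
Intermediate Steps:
b(C) = sqrt(-6 + C) (b(C) = sqrt(C - 6) = sqrt(-6 + C))
L = -31263/14539 (L = -152*(-1/217) + 191*(-1/67) = 152/217 - 191/67 = -31263/14539 ≈ -2.1503)
b(G)*L = sqrt(-6 - 11)*(-31263/14539) = sqrt(-17)*(-31263/14539) = (I*sqrt(17))*(-31263/14539) = -31263*I*sqrt(17)/14539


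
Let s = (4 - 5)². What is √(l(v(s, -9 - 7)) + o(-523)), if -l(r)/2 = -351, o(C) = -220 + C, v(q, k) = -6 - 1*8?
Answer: I*√41 ≈ 6.4031*I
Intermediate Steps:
s = 1 (s = (-1)² = 1)
v(q, k) = -14 (v(q, k) = -6 - 8 = -14)
l(r) = 702 (l(r) = -2*(-351) = 702)
√(l(v(s, -9 - 7)) + o(-523)) = √(702 + (-220 - 523)) = √(702 - 743) = √(-41) = I*√41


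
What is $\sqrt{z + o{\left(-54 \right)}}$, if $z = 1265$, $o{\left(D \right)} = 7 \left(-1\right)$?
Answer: $\sqrt{1258} \approx 35.468$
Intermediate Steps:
$o{\left(D \right)} = -7$
$\sqrt{z + o{\left(-54 \right)}} = \sqrt{1265 - 7} = \sqrt{1258}$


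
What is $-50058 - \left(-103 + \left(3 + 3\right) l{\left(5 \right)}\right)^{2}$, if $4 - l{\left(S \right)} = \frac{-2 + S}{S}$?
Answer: $- \frac{1422019}{25} \approx -56881.0$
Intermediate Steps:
$l{\left(S \right)} = 4 - \frac{-2 + S}{S}$
$-50058 - \left(-103 + \left(3 + 3\right) l{\left(5 \right)}\right)^{2} = -50058 - \left(-103 + \left(3 + 3\right) \left(3 + \frac{2}{5}\right)\right)^{2} = -50058 - \left(-103 + 6 \left(3 + 2 \cdot \frac{1}{5}\right)\right)^{2} = -50058 - \left(-103 + 6 \left(3 + \frac{2}{5}\right)\right)^{2} = -50058 - \left(-103 + 6 \cdot \frac{17}{5}\right)^{2} = -50058 - \left(-103 + \frac{102}{5}\right)^{2} = -50058 - \left(- \frac{413}{5}\right)^{2} = -50058 - \frac{170569}{25} = - \frac{1422019}{25}$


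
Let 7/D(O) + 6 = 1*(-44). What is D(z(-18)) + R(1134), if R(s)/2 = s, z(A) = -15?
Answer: 113393/50 ≈ 2267.9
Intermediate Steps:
D(O) = -7/50 (D(O) = 7/(-6 + 1*(-44)) = 7/(-6 - 44) = 7/(-50) = 7*(-1/50) = -7/50)
R(s) = 2*s
D(z(-18)) + R(1134) = -7/50 + 2*1134 = -7/50 + 2268 = 113393/50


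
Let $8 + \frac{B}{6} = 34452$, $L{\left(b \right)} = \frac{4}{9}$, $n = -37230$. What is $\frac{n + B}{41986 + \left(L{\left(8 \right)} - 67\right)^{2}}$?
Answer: $\frac{13724154}{3759667} \approx 3.6504$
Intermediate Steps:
$L{\left(b \right)} = \frac{4}{9}$ ($L{\left(b \right)} = 4 \cdot \frac{1}{9} = \frac{4}{9}$)
$B = 206664$ ($B = -48 + 6 \cdot 34452 = -48 + 206712 = 206664$)
$\frac{n + B}{41986 + \left(L{\left(8 \right)} - 67\right)^{2}} = \frac{-37230 + 206664}{41986 + \left(\frac{4}{9} - 67\right)^{2}} = \frac{169434}{41986 + \left(- \frac{599}{9}\right)^{2}} = \frac{169434}{41986 + \frac{358801}{81}} = \frac{169434}{\frac{3759667}{81}} = 169434 \cdot \frac{81}{3759667} = \frac{13724154}{3759667}$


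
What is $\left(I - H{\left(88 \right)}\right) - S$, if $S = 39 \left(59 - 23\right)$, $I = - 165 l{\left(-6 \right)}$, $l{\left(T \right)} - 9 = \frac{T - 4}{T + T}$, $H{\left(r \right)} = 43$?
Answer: $- \frac{6139}{2} \approx -3069.5$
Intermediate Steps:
$l{\left(T \right)} = 9 + \frac{-4 + T}{2 T}$ ($l{\left(T \right)} = 9 + \frac{T - 4}{T + T} = 9 + \frac{-4 + T}{2 T}$)
$I = - \frac{3245}{2}$ ($I = - 165 \left(\frac{19}{2} - \frac{2}{-6}\right) = - 165 \left(\frac{19}{2} - - \frac{1}{3}\right) = - 165 \left(\frac{19}{2} + \frac{1}{3}\right) = \left(-165\right) \frac{59}{6} = - \frac{3245}{2} \approx -1622.5$)
$S = 1404$ ($S = 39 \cdot 36 = 1404$)
$\left(I - H{\left(88 \right)}\right) - S = \left(- \frac{3245}{2} - 43\right) - 1404 = - \frac{3331}{2} - 1404 = - \frac{6139}{2}$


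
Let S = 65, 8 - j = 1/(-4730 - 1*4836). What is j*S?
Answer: 4974385/9566 ≈ 520.01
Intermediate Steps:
j = 76529/9566 (j = 8 - 1/(-4730 - 1*4836) = 8 - 1/(-4730 - 4836) = 8 - 1/(-9566) = 8 - 1*(-1/9566) = 8 + 1/9566 = 76529/9566 ≈ 8.0001)
j*S = (76529/9566)*65 = 4974385/9566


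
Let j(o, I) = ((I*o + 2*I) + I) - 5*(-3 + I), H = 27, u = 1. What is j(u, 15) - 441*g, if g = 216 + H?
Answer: -107163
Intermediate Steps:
g = 243 (g = 216 + 27 = 243)
j(o, I) = 15 - 2*I + I*o (j(o, I) = ((2*I + I*o) + I) + (15 - 5*I) = (3*I + I*o) + (15 - 5*I) = 15 - 2*I + I*o)
j(u, 15) - 441*g = (15 - 2*15 + 15*1) - 441*243 = (15 - 30 + 15) - 107163 = 0 - 107163 = -107163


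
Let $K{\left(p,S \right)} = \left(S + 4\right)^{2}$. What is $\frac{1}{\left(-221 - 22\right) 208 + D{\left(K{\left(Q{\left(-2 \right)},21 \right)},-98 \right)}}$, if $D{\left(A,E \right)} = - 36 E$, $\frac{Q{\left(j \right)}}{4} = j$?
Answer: $- \frac{1}{47016} \approx -2.1269 \cdot 10^{-5}$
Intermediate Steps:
$Q{\left(j \right)} = 4 j$
$K{\left(p,S \right)} = \left(4 + S\right)^{2}$
$\frac{1}{\left(-221 - 22\right) 208 + D{\left(K{\left(Q{\left(-2 \right)},21 \right)},-98 \right)}} = \frac{1}{\left(-221 - 22\right) 208 - -3528} = \frac{1}{\left(-243\right) 208 + 3528} = \frac{1}{-50544 + 3528} = \frac{1}{-47016} = - \frac{1}{47016}$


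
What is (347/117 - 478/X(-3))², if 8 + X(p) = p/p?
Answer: 3405306025/670761 ≈ 5076.8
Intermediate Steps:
X(p) = -7 (X(p) = -8 + p/p = -8 + 1 = -7)
(347/117 - 478/X(-3))² = (347/117 - 478/(-7))² = (347*(1/117) - 478*(-⅐))² = (347/117 + 478/7)² = (58355/819)² = 3405306025/670761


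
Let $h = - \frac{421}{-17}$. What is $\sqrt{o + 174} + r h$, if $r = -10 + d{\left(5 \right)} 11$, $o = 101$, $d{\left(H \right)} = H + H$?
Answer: $\frac{42100}{17} + 5 \sqrt{11} \approx 2493.1$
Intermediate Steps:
$d{\left(H \right)} = 2 H$
$r = 100$ ($r = -10 + 2 \cdot 5 \cdot 11 = -10 + 10 \cdot 11 = -10 + 110 = 100$)
$h = \frac{421}{17}$ ($h = \left(-421\right) \left(- \frac{1}{17}\right) = \frac{421}{17} \approx 24.765$)
$\sqrt{o + 174} + r h = \sqrt{101 + 174} + 100 \cdot \frac{421}{17} = \sqrt{275} + \frac{42100}{17} = 5 \sqrt{11} + \frac{42100}{17} = \frac{42100}{17} + 5 \sqrt{11}$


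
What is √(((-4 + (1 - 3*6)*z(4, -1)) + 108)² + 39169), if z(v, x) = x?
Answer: √53810 ≈ 231.97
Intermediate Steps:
√(((-4 + (1 - 3*6)*z(4, -1)) + 108)² + 39169) = √(((-4 + (1 - 3*6)*(-1)) + 108)² + 39169) = √(((-4 + (1 - 18)*(-1)) + 108)² + 39169) = √(((-4 - 17*(-1)) + 108)² + 39169) = √(((-4 + 17) + 108)² + 39169) = √((13 + 108)² + 39169) = √(121² + 39169) = √(14641 + 39169) = √53810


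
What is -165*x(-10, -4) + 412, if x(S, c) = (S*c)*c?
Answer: 26812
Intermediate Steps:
x(S, c) = S*c**2
-165*x(-10, -4) + 412 = -(-1650)*(-4)**2 + 412 = -(-1650)*16 + 412 = -165*(-160) + 412 = 26400 + 412 = 26812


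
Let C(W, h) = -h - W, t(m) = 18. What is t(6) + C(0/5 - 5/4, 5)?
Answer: 57/4 ≈ 14.250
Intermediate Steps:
C(W, h) = -W - h
t(6) + C(0/5 - 5/4, 5) = 18 + (-(0/5 - 5/4) - 1*5) = 18 + (-(0*(⅕) - 5*¼) - 5) = 18 + (-(0 - 5/4) - 5) = 18 + (-1*(-5/4) - 5) = 18 + (5/4 - 5) = 18 - 15/4 = 57/4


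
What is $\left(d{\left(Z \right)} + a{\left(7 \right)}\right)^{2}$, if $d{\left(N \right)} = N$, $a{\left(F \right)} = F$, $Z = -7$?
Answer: $0$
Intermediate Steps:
$\left(d{\left(Z \right)} + a{\left(7 \right)}\right)^{2} = \left(-7 + 7\right)^{2} = 0^{2} = 0$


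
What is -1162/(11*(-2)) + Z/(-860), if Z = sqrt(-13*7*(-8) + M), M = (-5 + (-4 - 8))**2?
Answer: 581/11 - 3*sqrt(113)/860 ≈ 52.781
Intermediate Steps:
M = 289 (M = (-5 - 12)**2 = (-17)**2 = 289)
Z = 3*sqrt(113) (Z = sqrt(-13*7*(-8) + 289) = sqrt(-91*(-8) + 289) = sqrt(728 + 289) = sqrt(1017) = 3*sqrt(113) ≈ 31.890)
-1162/(11*(-2)) + Z/(-860) = -1162/(11*(-2)) + (3*sqrt(113))/(-860) = -1162/(-22) + (3*sqrt(113))*(-1/860) = -1162*(-1/22) - 3*sqrt(113)/860 = 581/11 - 3*sqrt(113)/860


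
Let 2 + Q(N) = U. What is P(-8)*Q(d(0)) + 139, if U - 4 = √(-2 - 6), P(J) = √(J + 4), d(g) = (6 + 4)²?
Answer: 139 - 4*√2 + 4*I ≈ 133.34 + 4.0*I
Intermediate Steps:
d(g) = 100 (d(g) = 10² = 100)
P(J) = √(4 + J)
U = 4 + 2*I*√2 (U = 4 + √(-2 - 6) = 4 + √(-8) = 4 + 2*I*√2 ≈ 4.0 + 2.8284*I)
Q(N) = 2 + 2*I*√2 (Q(N) = -2 + (4 + 2*I*√2) = 2 + 2*I*√2)
P(-8)*Q(d(0)) + 139 = √(4 - 8)*(2 + 2*I*√2) + 139 = √(-4)*(2 + 2*I*√2) + 139 = (2*I)*(2 + 2*I*√2) + 139 = 2*I*(2 + 2*I*√2) + 139 = 139 + 2*I*(2 + 2*I*√2)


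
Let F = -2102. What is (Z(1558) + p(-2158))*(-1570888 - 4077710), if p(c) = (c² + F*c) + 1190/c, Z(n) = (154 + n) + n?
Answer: -56050253109550890/1079 ≈ -5.1946e+13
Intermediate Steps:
Z(n) = 154 + 2*n
p(c) = c² - 2102*c + 1190/c (p(c) = (c² - 2102*c) + 1190/c = c² - 2102*c + 1190/c)
(Z(1558) + p(-2158))*(-1570888 - 4077710) = ((154 + 2*1558) + (1190 + (-2158)²*(-2102 - 2158))/(-2158))*(-1570888 - 4077710) = ((154 + 3116) - (1190 + 4656964*(-4260))/2158)*(-5648598) = (3270 - (1190 - 19838666640)/2158)*(-5648598) = (3270 - 1/2158*(-19838665450))*(-5648598) = (3270 + 9919332725/1079)*(-5648598) = (9922861055/1079)*(-5648598) = -56050253109550890/1079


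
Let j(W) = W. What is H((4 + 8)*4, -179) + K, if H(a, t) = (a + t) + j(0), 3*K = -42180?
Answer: -14191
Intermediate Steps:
K = -14060 (K = (⅓)*(-42180) = -14060)
H(a, t) = a + t (H(a, t) = (a + t) + 0 = a + t)
H((4 + 8)*4, -179) + K = ((4 + 8)*4 - 179) - 14060 = (12*4 - 179) - 14060 = (48 - 179) - 14060 = -131 - 14060 = -14191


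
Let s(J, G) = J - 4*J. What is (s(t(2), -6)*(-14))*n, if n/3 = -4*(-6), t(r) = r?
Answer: 6048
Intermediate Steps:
s(J, G) = -3*J
n = 72 (n = 3*(-4*(-6)) = 3*24 = 72)
(s(t(2), -6)*(-14))*n = (-3*2*(-14))*72 = -6*(-14)*72 = 84*72 = 6048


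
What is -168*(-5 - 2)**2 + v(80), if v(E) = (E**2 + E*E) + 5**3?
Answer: 4693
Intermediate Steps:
v(E) = 125 + 2*E**2 (v(E) = (E**2 + E**2) + 125 = 2*E**2 + 125 = 125 + 2*E**2)
-168*(-5 - 2)**2 + v(80) = -168*(-5 - 2)**2 + (125 + 2*80**2) = -168*(-7)**2 + (125 + 2*6400) = -168*49 + (125 + 12800) = -8232 + 12925 = 4693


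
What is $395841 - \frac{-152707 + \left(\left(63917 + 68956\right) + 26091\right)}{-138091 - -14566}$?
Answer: $\frac{48896265782}{123525} \approx 3.9584 \cdot 10^{5}$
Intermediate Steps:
$395841 - \frac{-152707 + \left(\left(63917 + 68956\right) + 26091\right)}{-138091 - -14566} = 395841 - \frac{-152707 + \left(132873 + 26091\right)}{-138091 + \left(-70813 + 85379\right)} = 395841 - \frac{-152707 + 158964}{-138091 + 14566} = 395841 - \frac{6257}{-123525} = 395841 - 6257 \left(- \frac{1}{123525}\right) = 395841 - - \frac{6257}{123525} = 395841 + \frac{6257}{123525} = \frac{48896265782}{123525}$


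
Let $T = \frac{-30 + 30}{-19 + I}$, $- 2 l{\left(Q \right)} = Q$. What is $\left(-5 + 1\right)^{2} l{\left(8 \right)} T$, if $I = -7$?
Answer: $0$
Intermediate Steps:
$l{\left(Q \right)} = - \frac{Q}{2}$
$T = 0$ ($T = \frac{-30 + 30}{-19 - 7} = \frac{0}{-26} = 0 \left(- \frac{1}{26}\right) = 0$)
$\left(-5 + 1\right)^{2} l{\left(8 \right)} T = \left(-5 + 1\right)^{2} \left(\left(- \frac{1}{2}\right) 8\right) 0 = \left(-4\right)^{2} \left(-4\right) 0 = 16 \left(-4\right) 0 = \left(-64\right) 0 = 0$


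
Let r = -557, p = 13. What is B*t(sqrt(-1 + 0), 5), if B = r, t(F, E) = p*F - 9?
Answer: 5013 - 7241*I ≈ 5013.0 - 7241.0*I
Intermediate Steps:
t(F, E) = -9 + 13*F (t(F, E) = 13*F - 9 = -9 + 13*F)
B = -557
B*t(sqrt(-1 + 0), 5) = -557*(-9 + 13*sqrt(-1 + 0)) = -557*(-9 + 13*sqrt(-1)) = -557*(-9 + 13*I) = 5013 - 7241*I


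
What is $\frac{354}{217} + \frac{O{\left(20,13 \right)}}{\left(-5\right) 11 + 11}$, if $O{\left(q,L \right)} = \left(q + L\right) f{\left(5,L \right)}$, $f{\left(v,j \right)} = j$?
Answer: $- \frac{7047}{868} \approx -8.1187$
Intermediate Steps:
$O{\left(q,L \right)} = L \left(L + q\right)$ ($O{\left(q,L \right)} = \left(q + L\right) L = \left(L + q\right) L = L \left(L + q\right)$)
$\frac{354}{217} + \frac{O{\left(20,13 \right)}}{\left(-5\right) 11 + 11} = \frac{354}{217} + \frac{13 \left(13 + 20\right)}{\left(-5\right) 11 + 11} = 354 \cdot \frac{1}{217} + \frac{13 \cdot 33}{-55 + 11} = \frac{354}{217} + \frac{429}{-44} = \frac{354}{217} + 429 \left(- \frac{1}{44}\right) = \frac{354}{217} - \frac{39}{4} = - \frac{7047}{868}$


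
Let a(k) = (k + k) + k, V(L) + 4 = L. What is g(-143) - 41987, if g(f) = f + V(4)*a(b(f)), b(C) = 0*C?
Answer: -42130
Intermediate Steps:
V(L) = -4 + L
b(C) = 0
a(k) = 3*k (a(k) = 2*k + k = 3*k)
g(f) = f (g(f) = f + (-4 + 4)*(3*0) = f + 0*0 = f + 0 = f)
g(-143) - 41987 = -143 - 41987 = -42130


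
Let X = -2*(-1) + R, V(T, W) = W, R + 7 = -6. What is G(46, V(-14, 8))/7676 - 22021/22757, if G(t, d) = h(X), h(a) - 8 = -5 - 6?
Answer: -169101467/174682732 ≈ -0.96805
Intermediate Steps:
R = -13 (R = -7 - 6 = -13)
X = -11 (X = -2*(-1) - 13 = 2 - 13 = -11)
h(a) = -3 (h(a) = 8 + (-5 - 6) = 8 - 11 = -3)
G(t, d) = -3
G(46, V(-14, 8))/7676 - 22021/22757 = -3/7676 - 22021/22757 = -169101467/174682732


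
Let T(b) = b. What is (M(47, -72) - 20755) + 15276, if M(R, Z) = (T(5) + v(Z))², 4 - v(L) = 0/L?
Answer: -5398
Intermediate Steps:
v(L) = 4 (v(L) = 4 - 0/L = 4 - 1*0 = 4 + 0 = 4)
M(R, Z) = 81 (M(R, Z) = (5 + 4)² = 9² = 81)
(M(47, -72) - 20755) + 15276 = (81 - 20755) + 15276 = -20674 + 15276 = -5398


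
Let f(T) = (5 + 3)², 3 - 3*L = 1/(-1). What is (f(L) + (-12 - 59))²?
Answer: 49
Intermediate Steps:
L = 4/3 (L = 1 - ⅓/(-1) = 1 - ⅓*(-1) = 1 + ⅓ = 4/3 ≈ 1.3333)
f(T) = 64 (f(T) = 8² = 64)
(f(L) + (-12 - 59))² = (64 + (-12 - 59))² = (64 - 71)² = (-7)² = 49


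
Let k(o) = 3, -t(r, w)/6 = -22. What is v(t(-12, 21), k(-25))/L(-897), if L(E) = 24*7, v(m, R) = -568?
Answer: -71/21 ≈ -3.3810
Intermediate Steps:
t(r, w) = 132 (t(r, w) = -6*(-22) = 132)
L(E) = 168
v(t(-12, 21), k(-25))/L(-897) = -568/168 = -568*1/168 = -71/21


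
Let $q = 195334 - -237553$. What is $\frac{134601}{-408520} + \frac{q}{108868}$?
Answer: $\frac{40547313893}{11118688840} \approx 3.6468$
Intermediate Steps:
$q = 432887$ ($q = 195334 + 237553 = 432887$)
$\frac{134601}{-408520} + \frac{q}{108868} = \frac{134601}{-408520} + \frac{432887}{108868} = 134601 \left(- \frac{1}{408520}\right) + 432887 \cdot \frac{1}{108868} = - \frac{134601}{408520} + \frac{432887}{108868} = \frac{40547313893}{11118688840}$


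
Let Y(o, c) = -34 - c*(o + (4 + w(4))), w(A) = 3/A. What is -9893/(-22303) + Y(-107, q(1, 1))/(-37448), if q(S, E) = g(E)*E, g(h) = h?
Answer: 1475803537/3340810976 ≈ 0.44175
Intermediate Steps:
q(S, E) = E**2 (q(S, E) = E*E = E**2)
Y(o, c) = -34 - c*(19/4 + o) (Y(o, c) = -34 - c*(o + (4 + 3/4)) = -34 - c*(o + 19/4) = -34 - c*(19/4 + o))
-9893/(-22303) + Y(-107, q(1, 1))/(-37448) = -9893/(-22303) + (-34 - 19/4*1**2 - 1*1**2*(-107))/(-37448) = -9893*(-1/22303) + (-34 - 19/4*1 - 1*1*(-107))*(-1/37448) = 9893/22303 + (-34 - 19/4 + 107)*(-1/37448) = 9893/22303 + (273/4)*(-1/37448) = 9893/22303 - 273/149792 = 1475803537/3340810976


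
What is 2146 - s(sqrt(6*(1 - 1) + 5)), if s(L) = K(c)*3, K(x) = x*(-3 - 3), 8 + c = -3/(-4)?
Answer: 4031/2 ≈ 2015.5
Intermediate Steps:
c = -29/4 (c = -8 - 3/(-4) = -8 - 3*(-1/4) = -8 + 3/4 = -29/4 ≈ -7.2500)
K(x) = -6*x (K(x) = x*(-6) = -6*x)
s(L) = 261/2 (s(L) = -6*(-29/4)*3 = (87/2)*3 = 261/2)
2146 - s(sqrt(6*(1 - 1) + 5)) = 2146 - 1*261/2 = 2146 - 261/2 = 4031/2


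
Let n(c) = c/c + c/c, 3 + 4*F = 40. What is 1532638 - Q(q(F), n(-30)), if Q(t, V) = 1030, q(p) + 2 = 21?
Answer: 1531608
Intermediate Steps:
F = 37/4 (F = -3/4 + (1/4)*40 = -3/4 + 10 = 37/4 ≈ 9.2500)
q(p) = 19 (q(p) = -2 + 21 = 19)
n(c) = 2 (n(c) = 1 + 1 = 2)
1532638 - Q(q(F), n(-30)) = 1532638 - 1*1030 = 1532638 - 1030 = 1531608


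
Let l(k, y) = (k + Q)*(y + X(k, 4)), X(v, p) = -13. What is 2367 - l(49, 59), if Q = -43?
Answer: 2091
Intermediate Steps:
l(k, y) = (-43 + k)*(-13 + y) (l(k, y) = (k - 43)*(y - 13) = (-43 + k)*(-13 + y))
2367 - l(49, 59) = 2367 - (559 - 43*59 - 13*49 + 49*59) = 2367 - (559 - 2537 - 637 + 2891) = 2367 - 1*276 = 2367 - 276 = 2091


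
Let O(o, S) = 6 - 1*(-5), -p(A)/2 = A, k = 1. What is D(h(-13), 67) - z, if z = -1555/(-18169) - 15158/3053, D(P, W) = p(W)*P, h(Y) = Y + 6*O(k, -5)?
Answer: -393676976327/55469957 ≈ -7097.1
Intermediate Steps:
p(A) = -2*A
O(o, S) = 11 (O(o, S) = 6 + 5 = 11)
h(Y) = 66 + Y (h(Y) = Y + 6*11 = Y + 66 = 66 + Y)
D(P, W) = -2*P*W (D(P, W) = (-2*W)*P = -2*P*W)
z = -270658287/55469957 (z = -1555*(-1/18169) - 15158*1/3053 = 1555/18169 - 15158/3053 = -270658287/55469957 ≈ -4.8794)
D(h(-13), 67) - z = -2*(66 - 13)*67 - 1*(-270658287/55469957) = -2*53*67 + 270658287/55469957 = -7102 + 270658287/55469957 = -393676976327/55469957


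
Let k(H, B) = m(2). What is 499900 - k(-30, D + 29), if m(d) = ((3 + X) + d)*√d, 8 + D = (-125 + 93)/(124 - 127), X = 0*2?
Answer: 499900 - 5*√2 ≈ 4.9989e+5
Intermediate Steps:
X = 0
D = 8/3 (D = -8 + (-125 + 93)/(124 - 127) = -8 - 32/(-3) = -8 - 32*(-⅓) = -8 + 32/3 = 8/3 ≈ 2.6667)
m(d) = √d*(3 + d) (m(d) = ((3 + 0) + d)*√d = (3 + d)*√d = √d*(3 + d))
k(H, B) = 5*√2 (k(H, B) = √2*(3 + 2) = √2*5 = 5*√2)
499900 - k(-30, D + 29) = 499900 - 5*√2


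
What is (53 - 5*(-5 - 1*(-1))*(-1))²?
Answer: 1089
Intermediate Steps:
(53 - 5*(-5 - 1*(-1))*(-1))² = (53 - 5*(-5 + 1)*(-1))² = (53 - 5*(-4)*(-1))² = (53 + 20*(-1))² = (53 - 20)² = 33² = 1089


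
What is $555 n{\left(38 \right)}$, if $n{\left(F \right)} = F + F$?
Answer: $42180$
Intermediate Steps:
$n{\left(F \right)} = 2 F$
$555 n{\left(38 \right)} = 555 \cdot 2 \cdot 38 = 555 \cdot 76 = 42180$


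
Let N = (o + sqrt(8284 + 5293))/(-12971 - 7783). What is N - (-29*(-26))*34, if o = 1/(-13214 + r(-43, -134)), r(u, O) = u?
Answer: -7053380804807/275135778 - sqrt(13577)/20754 ≈ -25636.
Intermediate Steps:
o = -1/13257 (o = 1/(-13214 - 43) = 1/(-13257) = -1/13257 ≈ -7.5432e-5)
N = 1/275135778 - sqrt(13577)/20754 (N = (-1/13257 + sqrt(8284 + 5293))/(-12971 - 7783) = (-1/13257 + sqrt(13577))/(-20754) = (-1/13257 + sqrt(13577))*(-1/20754) = 1/275135778 - sqrt(13577)/20754 ≈ -0.0056144)
N - (-29*(-26))*34 = (1/275135778 - sqrt(13577)/20754) - (-29*(-26))*34 = (1/275135778 - sqrt(13577)/20754) - 754*34 = (1/275135778 - sqrt(13577)/20754) - 1*25636 = (1/275135778 - sqrt(13577)/20754) - 25636 = -7053380804807/275135778 - sqrt(13577)/20754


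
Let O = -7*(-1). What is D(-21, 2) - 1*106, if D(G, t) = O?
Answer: -99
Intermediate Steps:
O = 7
D(G, t) = 7
D(-21, 2) - 1*106 = 7 - 1*106 = 7 - 106 = -99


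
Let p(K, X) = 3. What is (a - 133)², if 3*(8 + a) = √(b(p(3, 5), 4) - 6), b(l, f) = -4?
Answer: (423 - I*√10)²/9 ≈ 19880.0 - 297.25*I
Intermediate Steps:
a = -8 + I*√10/3 (a = -8 + √(-4 - 6)/3 = -8 + √(-10)/3 = -8 + (I*√10)/3 = -8 + I*√10/3 ≈ -8.0 + 1.0541*I)
(a - 133)² = ((-8 + I*√10/3) - 133)² = (-141 + I*√10/3)²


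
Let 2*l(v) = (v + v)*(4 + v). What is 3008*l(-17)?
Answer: 664768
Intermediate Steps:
l(v) = v*(4 + v) (l(v) = ((v + v)*(4 + v))/2 = ((2*v)*(4 + v))/2 = (2*v*(4 + v))/2 = v*(4 + v))
3008*l(-17) = 3008*(-17*(4 - 17)) = 3008*(-17*(-13)) = 3008*221 = 664768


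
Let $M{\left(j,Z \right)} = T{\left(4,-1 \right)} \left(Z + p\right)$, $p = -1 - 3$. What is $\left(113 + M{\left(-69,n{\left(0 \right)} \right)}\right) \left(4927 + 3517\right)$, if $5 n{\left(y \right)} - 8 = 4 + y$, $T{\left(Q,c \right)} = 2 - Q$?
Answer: $\frac{4905964}{5} \approx 9.8119 \cdot 10^{5}$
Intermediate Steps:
$p = -4$
$n{\left(y \right)} = \frac{12}{5} + \frac{y}{5}$ ($n{\left(y \right)} = \frac{8}{5} + \frac{4 + y}{5} = \frac{8}{5} + \left(\frac{4}{5} + \frac{y}{5}\right) = \frac{12}{5} + \frac{y}{5}$)
$M{\left(j,Z \right)} = 8 - 2 Z$ ($M{\left(j,Z \right)} = \left(2 - 4\right) \left(Z - 4\right) = \left(2 - 4\right) \left(-4 + Z\right) = - 2 \left(-4 + Z\right) = 8 - 2 Z$)
$\left(113 + M{\left(-69,n{\left(0 \right)} \right)}\right) \left(4927 + 3517\right) = \left(113 + \left(8 - 2 \left(\frac{12}{5} + \frac{1}{5} \cdot 0\right)\right)\right) \left(4927 + 3517\right) = \left(113 + \left(8 - 2 \left(\frac{12}{5} + 0\right)\right)\right) 8444 = \left(113 + \left(8 - \frac{24}{5}\right)\right) 8444 = \left(113 + \frac{16}{5}\right) 8444 = \frac{581}{5} \cdot 8444 = \frac{4905964}{5}$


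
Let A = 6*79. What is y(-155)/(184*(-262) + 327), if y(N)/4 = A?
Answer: -1896/47881 ≈ -0.039598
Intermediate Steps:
A = 474
y(N) = 1896 (y(N) = 4*474 = 1896)
y(-155)/(184*(-262) + 327) = 1896/(184*(-262) + 327) = 1896/(-48208 + 327) = 1896/(-47881) = 1896*(-1/47881) = -1896/47881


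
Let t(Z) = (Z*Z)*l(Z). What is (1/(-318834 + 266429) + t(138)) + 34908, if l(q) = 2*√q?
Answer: 1829353739/52405 + 38088*√138 ≈ 4.8234e+5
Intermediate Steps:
t(Z) = 2*Z^(5/2) (t(Z) = (Z*Z)*(2*√Z) = Z²*(2*√Z) = 2*Z^(5/2))
(1/(-318834 + 266429) + t(138)) + 34908 = (1/(-318834 + 266429) + 2*138^(5/2)) + 34908 = (1/(-52405) + 2*(19044*√138)) + 34908 = (-1/52405 + 38088*√138) + 34908 = 1829353739/52405 + 38088*√138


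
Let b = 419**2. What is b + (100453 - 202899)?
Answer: 73115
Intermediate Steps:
b = 175561
b + (100453 - 202899) = 175561 + (100453 - 202899) = 175561 - 102446 = 73115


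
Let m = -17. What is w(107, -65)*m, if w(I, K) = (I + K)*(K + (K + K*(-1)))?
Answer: 46410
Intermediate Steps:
w(I, K) = K*(I + K) (w(I, K) = (I + K)*(K + (K - K)) = (I + K)*(K + 0) = (I + K)*K = K*(I + K))
w(107, -65)*m = -65*(107 - 65)*(-17) = -65*42*(-17) = -2730*(-17) = 46410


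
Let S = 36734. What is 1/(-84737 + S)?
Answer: -1/48003 ≈ -2.0832e-5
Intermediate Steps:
1/(-84737 + S) = 1/(-84737 + 36734) = 1/(-48003) = -1/48003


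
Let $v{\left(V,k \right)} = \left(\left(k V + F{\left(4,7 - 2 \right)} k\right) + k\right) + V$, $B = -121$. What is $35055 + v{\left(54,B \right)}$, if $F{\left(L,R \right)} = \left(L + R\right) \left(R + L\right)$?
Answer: $18653$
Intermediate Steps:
$F{\left(L,R \right)} = \left(L + R\right)^{2}$ ($F{\left(L,R \right)} = \left(L + R\right) \left(L + R\right) = \left(L + R\right)^{2}$)
$v{\left(V,k \right)} = V + 82 k + V k$ ($v{\left(V,k \right)} = \left(\left(k V + \left(4 + \left(7 - 2\right)\right)^{2} k\right) + k\right) + V = \left(\left(V k + \left(4 + 5\right)^{2} k\right) + k\right) + V = \left(\left(V k + 9^{2} k\right) + k\right) + V = \left(\left(V k + 81 k\right) + k\right) + V = \left(\left(81 k + V k\right) + k\right) + V = \left(82 k + V k\right) + V = V + 82 k + V k$)
$35055 + v{\left(54,B \right)} = 35055 + \left(54 + 82 \left(-121\right) + 54 \left(-121\right)\right) = 35055 - 16402 = 18653$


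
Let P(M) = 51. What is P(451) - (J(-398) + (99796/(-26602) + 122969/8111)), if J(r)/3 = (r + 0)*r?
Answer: -51263695503162/107884411 ≈ -4.7517e+5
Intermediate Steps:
J(r) = 3*r² (J(r) = 3*((r + 0)*r) = 3*(r*r) = 3*r²)
P(451) - (J(-398) + (99796/(-26602) + 122969/8111)) = 51 - (3*(-398)² + (99796/(-26602) + 122969/8111)) = 51 - (3*158404 + (99796*(-1/26602) + 122969*(1/8111))) = 51 - (475212 + (-49898/13301 + 122969/8111)) = 51 - (475212 + 1230887991/107884411) = 51 - 1*51269197608123/107884411 = 51 - 51269197608123/107884411 = -51263695503162/107884411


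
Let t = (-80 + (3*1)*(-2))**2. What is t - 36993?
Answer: -29597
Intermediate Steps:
t = 7396 (t = (-80 + 3*(-2))**2 = (-80 - 6)**2 = (-86)**2 = 7396)
t - 36993 = 7396 - 36993 = -29597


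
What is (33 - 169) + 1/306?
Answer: -41615/306 ≈ -136.00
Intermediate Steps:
(33 - 169) + 1/306 = -136 + 1/306 = -41615/306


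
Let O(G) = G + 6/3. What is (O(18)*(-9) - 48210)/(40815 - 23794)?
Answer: -48390/17021 ≈ -2.8430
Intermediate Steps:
O(G) = 2 + G (O(G) = G + 6*(⅓) = G + 2 = 2 + G)
(O(18)*(-9) - 48210)/(40815 - 23794) = ((2 + 18)*(-9) - 48210)/(40815 - 23794) = (20*(-9) - 48210)/17021 = (-180 - 48210)*(1/17021) = -48390*1/17021 = -48390/17021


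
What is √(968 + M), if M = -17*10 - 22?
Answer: 2*√194 ≈ 27.857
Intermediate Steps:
M = -192 (M = -170 - 22 = -192)
√(968 + M) = √(968 - 192) = √776 = 2*√194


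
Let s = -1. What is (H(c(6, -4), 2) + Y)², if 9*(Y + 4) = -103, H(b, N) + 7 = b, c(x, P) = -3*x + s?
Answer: 139129/81 ≈ 1717.6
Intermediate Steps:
c(x, P) = -1 - 3*x (c(x, P) = -3*x - 1 = -1 - 3*x)
H(b, N) = -7 + b
Y = -139/9 (Y = -4 + (⅑)*(-103) = -4 - 103/9 = -139/9 ≈ -15.444)
(H(c(6, -4), 2) + Y)² = ((-7 + (-1 - 3*6)) - 139/9)² = ((-7 + (-1 - 18)) - 139/9)² = ((-7 - 19) - 139/9)² = (-26 - 139/9)² = (-373/9)² = 139129/81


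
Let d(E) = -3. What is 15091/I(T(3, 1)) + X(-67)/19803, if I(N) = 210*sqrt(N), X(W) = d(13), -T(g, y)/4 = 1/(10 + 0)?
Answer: -1/6601 - 15091*I*sqrt(10)/420 ≈ -0.00015149 - 113.62*I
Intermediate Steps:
T(g, y) = -2/5 (T(g, y) = -4/(10 + 0) = -4/10 = -4*1/10 = -2/5)
X(W) = -3
15091/I(T(3, 1)) + X(-67)/19803 = 15091/((210*sqrt(-2/5))) - 3/19803 = 15091/((210*(I*sqrt(10)/5))) - 3*1/19803 = 15091/((42*I*sqrt(10))) - 1/6601 = 15091*(-I*sqrt(10)/420) - 1/6601 = -15091*I*sqrt(10)/420 - 1/6601 = -1/6601 - 15091*I*sqrt(10)/420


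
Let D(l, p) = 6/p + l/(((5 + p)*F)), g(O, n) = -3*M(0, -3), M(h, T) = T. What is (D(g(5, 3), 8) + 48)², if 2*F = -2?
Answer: 6245001/2704 ≈ 2309.5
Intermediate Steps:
F = -1 (F = (½)*(-2) = -1)
g(O, n) = 9 (g(O, n) = -3*(-3) = 9)
D(l, p) = 6/p + l/(-5 - p) (D(l, p) = 6/p + l/(((5 + p)*(-1))) = 6/p + l/(-5 - p))
(D(g(5, 3), 8) + 48)² = ((30 + 6*8 - 1*9*8)/(8*(5 + 8)) + 48)² = ((⅛)*(30 + 48 - 72)/13 + 48)² = ((⅛)*(1/13)*6 + 48)² = (3/52 + 48)² = (2499/52)² = 6245001/2704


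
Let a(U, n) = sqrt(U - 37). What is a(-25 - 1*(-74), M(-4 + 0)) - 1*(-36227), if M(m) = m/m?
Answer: 36227 + 2*sqrt(3) ≈ 36230.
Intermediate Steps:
M(m) = 1
a(U, n) = sqrt(-37 + U)
a(-25 - 1*(-74), M(-4 + 0)) - 1*(-36227) = sqrt(-37 + (-25 - 1*(-74))) - 1*(-36227) = sqrt(-37 + (-25 + 74)) + 36227 = sqrt(-37 + 49) + 36227 = sqrt(12) + 36227 = 2*sqrt(3) + 36227 = 36227 + 2*sqrt(3)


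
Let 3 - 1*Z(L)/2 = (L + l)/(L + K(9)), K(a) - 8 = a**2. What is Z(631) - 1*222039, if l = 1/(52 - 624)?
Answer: -45721396291/205920 ≈ -2.2203e+5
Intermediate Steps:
K(a) = 8 + a**2
l = -1/572 (l = 1/(-572) = -1/572 ≈ -0.0017483)
Z(L) = 6 - 2*(-1/572 + L)/(89 + L) (Z(L) = 6 - 2*(L - 1/572)/(L + (8 + 9**2)) = 6 - 2*(-1/572 + L)/(L + (8 + 81)) = 6 - 2*(-1/572 + L)/(L + 89) = 6 - 2*(-1/572 + L)/(89 + L))
Z(631) - 1*222039 = (152725 + 1144*631)/(286*(89 + 631)) - 1*222039 = (1/286)*(152725 + 721864)/720 - 222039 = (1/286)*(1/720)*874589 - 222039 = 874589/205920 - 222039 = -45721396291/205920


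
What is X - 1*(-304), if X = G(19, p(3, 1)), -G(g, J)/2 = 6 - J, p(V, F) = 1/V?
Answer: 878/3 ≈ 292.67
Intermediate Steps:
G(g, J) = -12 + 2*J (G(g, J) = -2*(6 - J) = -12 + 2*J)
X = -34/3 (X = -12 + 2/3 = -34/3 ≈ -11.333)
X - 1*(-304) = -34/3 - 1*(-304) = -34/3 + 304 = 878/3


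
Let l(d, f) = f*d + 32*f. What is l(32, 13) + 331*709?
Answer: 235511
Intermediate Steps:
l(d, f) = 32*f + d*f (l(d, f) = d*f + 32*f = 32*f + d*f)
l(32, 13) + 331*709 = 13*(32 + 32) + 331*709 = 13*64 + 234679 = 832 + 234679 = 235511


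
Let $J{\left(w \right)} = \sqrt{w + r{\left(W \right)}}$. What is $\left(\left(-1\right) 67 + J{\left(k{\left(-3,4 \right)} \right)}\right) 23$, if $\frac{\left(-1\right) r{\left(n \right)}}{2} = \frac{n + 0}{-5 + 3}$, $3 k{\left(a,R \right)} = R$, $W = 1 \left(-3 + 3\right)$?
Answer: $-1541 + \frac{46 \sqrt{3}}{3} \approx -1514.4$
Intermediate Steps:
$W = 0$ ($W = 1 \cdot 0 = 0$)
$k{\left(a,R \right)} = \frac{R}{3}$
$r{\left(n \right)} = n$ ($r{\left(n \right)} = - 2 \frac{n + 0}{-5 + 3} = - 2 \frac{n}{-2} = - 2 n \left(- \frac{1}{2}\right) = - 2 \left(- \frac{n}{2}\right) = n$)
$J{\left(w \right)} = \sqrt{w}$ ($J{\left(w \right)} = \sqrt{w + 0} = \sqrt{w}$)
$\left(\left(-1\right) 67 + J{\left(k{\left(-3,4 \right)} \right)}\right) 23 = \left(\left(-1\right) 67 + \sqrt{\frac{1}{3} \cdot 4}\right) 23 = \left(-67 + \sqrt{\frac{4}{3}}\right) 23 = \left(-67 + \frac{2 \sqrt{3}}{3}\right) 23 = -1541 + \frac{46 \sqrt{3}}{3}$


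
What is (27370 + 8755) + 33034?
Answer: 69159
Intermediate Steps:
(27370 + 8755) + 33034 = 36125 + 33034 = 69159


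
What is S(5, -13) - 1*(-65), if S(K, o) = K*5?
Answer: 90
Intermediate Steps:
S(K, o) = 5*K
S(5, -13) - 1*(-65) = 5*5 - 1*(-65) = 25 + 65 = 90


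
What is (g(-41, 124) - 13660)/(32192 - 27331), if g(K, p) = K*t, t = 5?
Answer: -13865/4861 ≈ -2.8523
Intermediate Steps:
g(K, p) = 5*K (g(K, p) = K*5 = 5*K)
(g(-41, 124) - 13660)/(32192 - 27331) = (5*(-41) - 13660)/(32192 - 27331) = (-205 - 13660)/4861 = -13865*1/4861 = -13865/4861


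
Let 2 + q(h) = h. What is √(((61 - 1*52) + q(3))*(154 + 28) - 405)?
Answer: √1415 ≈ 37.616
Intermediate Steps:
q(h) = -2 + h
√(((61 - 1*52) + q(3))*(154 + 28) - 405) = √(((61 - 1*52) + (-2 + 3))*(154 + 28) - 405) = √(((61 - 52) + 1)*182 - 405) = √((9 + 1)*182 - 405) = √(10*182 - 405) = √(1820 - 405) = √1415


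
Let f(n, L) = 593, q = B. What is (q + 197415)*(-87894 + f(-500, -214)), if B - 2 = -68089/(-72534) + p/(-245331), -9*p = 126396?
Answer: -14604299128801251013/847373274 ≈ -1.7235e+10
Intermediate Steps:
p = -14044 (p = -1/9*126396 = -14044)
B = 2538699403/847373274 (B = 2 + (-68089/(-72534) - 14044/(-245331)) = 2 + (-68089*(-1/72534) - 14044*(-1/245331)) = 2 + (9727/10362 + 14044/245331) = 2 + 843952855/847373274 = 2538699403/847373274 ≈ 2.9960)
q = 2538699403/847373274 ≈ 2.9960
(q + 197415)*(-87894 + f(-500, -214)) = (2538699403/847373274 + 197415)*(-87894 + 593) = (167286733586113/847373274)*(-87301) = -14604299128801251013/847373274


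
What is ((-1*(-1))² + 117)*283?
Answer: 33394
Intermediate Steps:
((-1*(-1))² + 117)*283 = (1² + 117)*283 = (1 + 117)*283 = 118*283 = 33394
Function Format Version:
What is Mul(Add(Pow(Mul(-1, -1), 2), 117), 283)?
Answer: 33394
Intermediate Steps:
Mul(Add(Pow(Mul(-1, -1), 2), 117), 283) = Mul(Add(Pow(1, 2), 117), 283) = Mul(Add(1, 117), 283) = Mul(118, 283) = 33394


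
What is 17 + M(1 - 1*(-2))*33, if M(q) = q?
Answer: 116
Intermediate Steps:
17 + M(1 - 1*(-2))*33 = 17 + (1 - 1*(-2))*33 = 17 + (1 + 2)*33 = 17 + 3*33 = 17 + 99 = 116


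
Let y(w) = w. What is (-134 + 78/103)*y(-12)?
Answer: 164688/103 ≈ 1598.9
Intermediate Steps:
(-134 + 78/103)*y(-12) = (-134 + 78/103)*(-12) = -13724/103*(-12) = 164688/103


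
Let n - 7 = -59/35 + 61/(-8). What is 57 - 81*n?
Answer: 68367/280 ≈ 244.17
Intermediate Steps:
n = -647/280 (n = 7 + (-59/35 + 61/(-8)) = 7 + (-59*1/35 + 61*(-⅛)) = 7 + (-59/35 - 61/8) = 7 - 2607/280 = -647/280 ≈ -2.3107)
57 - 81*n = 57 - 81*(-647/280) = 57 + 52407/280 = 68367/280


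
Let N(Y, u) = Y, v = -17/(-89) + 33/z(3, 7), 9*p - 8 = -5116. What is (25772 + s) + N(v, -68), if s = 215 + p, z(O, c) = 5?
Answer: 101832073/4005 ≈ 25426.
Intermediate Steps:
p = -5108/9 (p = 8/9 + (1/9)*(-5116) = 8/9 - 5116/9 = -5108/9 ≈ -567.56)
v = 3022/445 (v = -17/(-89) + 33/5 = -17*(-1/89) + 33*(1/5) = 17/89 + 33/5 = 3022/445 ≈ 6.7910)
s = -3173/9 (s = 215 - 5108/9 = -3173/9 ≈ -352.56)
(25772 + s) + N(v, -68) = (25772 - 3173/9) + 3022/445 = 228775/9 + 3022/445 = 101832073/4005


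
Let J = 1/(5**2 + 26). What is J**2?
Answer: 1/2601 ≈ 0.00038447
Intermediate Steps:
J = 1/51 (J = 1/(25 + 26) = 1/51 ≈ 0.019608)
J**2 = (1/51)**2 = 1/2601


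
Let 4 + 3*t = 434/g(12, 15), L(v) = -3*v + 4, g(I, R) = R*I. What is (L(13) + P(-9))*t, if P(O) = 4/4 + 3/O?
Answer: 14729/810 ≈ 18.184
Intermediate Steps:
g(I, R) = I*R
L(v) = 4 - 3*v
t = -143/270 (t = -4/3 + (434/((12*15)))/3 = -4/3 + (434/180)/3 = -4/3 + (434*(1/180))/3 = -4/3 + (⅓)*(217/90) = -4/3 + 217/270 = -143/270 ≈ -0.52963)
P(O) = 1 + 3/O (P(O) = 4*(¼) + 3/O = 1 + 3/O)
(L(13) + P(-9))*t = ((4 - 3*13) + (3 - 9)/(-9))*(-143/270) = ((4 - 39) - ⅑*(-6))*(-143/270) = (-35 + ⅔)*(-143/270) = -103/3*(-143/270) = 14729/810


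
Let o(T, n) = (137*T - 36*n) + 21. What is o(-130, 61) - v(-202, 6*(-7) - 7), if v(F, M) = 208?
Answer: -20193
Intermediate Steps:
o(T, n) = 21 - 36*n + 137*T (o(T, n) = (-36*n + 137*T) + 21 = 21 - 36*n + 137*T)
o(-130, 61) - v(-202, 6*(-7) - 7) = (21 - 36*61 + 137*(-130)) - 1*208 = (21 - 2196 - 17810) - 208 = -19985 - 208 = -20193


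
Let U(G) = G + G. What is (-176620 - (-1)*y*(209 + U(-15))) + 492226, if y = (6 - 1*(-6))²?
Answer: 341382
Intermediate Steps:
U(G) = 2*G
y = 144 (y = (6 + 6)² = 12² = 144)
(-176620 - (-1)*y*(209 + U(-15))) + 492226 = (-176620 - (-1)*144*(209 + 2*(-15))) + 492226 = (-176620 - (-1)*144*(209 - 30)) + 492226 = (-176620 - (-1)*144*179) + 492226 = (-176620 - (-1)*25776) + 492226 = (-176620 - 1*(-25776)) + 492226 = (-176620 + 25776) + 492226 = -150844 + 492226 = 341382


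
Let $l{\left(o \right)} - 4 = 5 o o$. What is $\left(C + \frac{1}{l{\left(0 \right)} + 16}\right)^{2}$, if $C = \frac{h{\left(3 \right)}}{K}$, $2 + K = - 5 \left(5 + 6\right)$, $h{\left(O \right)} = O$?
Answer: $\frac{1}{144400} \approx 6.9252 \cdot 10^{-6}$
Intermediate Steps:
$l{\left(o \right)} = 4 + 5 o^{2}$ ($l{\left(o \right)} = 4 + 5 o o = 4 + 5 o^{2}$)
$K = -57$ ($K = -2 - 5 \left(5 + 6\right) = -2 - 55 = -57$)
$C = - \frac{1}{19}$ ($C = \frac{3}{-57} = 3 \left(- \frac{1}{57}\right) = - \frac{1}{19} \approx -0.052632$)
$\left(C + \frac{1}{l{\left(0 \right)} + 16}\right)^{2} = \left(- \frac{1}{19} + \frac{1}{\left(4 + 5 \cdot 0^{2}\right) + 16}\right)^{2} = \left(- \frac{1}{19} + \frac{1}{\left(4 + 5 \cdot 0\right) + 16}\right)^{2} = \left(- \frac{1}{19} + \frac{1}{\left(4 + 0\right) + 16}\right)^{2} = \left(- \frac{1}{19} + \frac{1}{4 + 16}\right)^{2} = \left(- \frac{1}{19} + \frac{1}{20}\right)^{2} = \left(- \frac{1}{380}\right)^{2} = \frac{1}{144400}$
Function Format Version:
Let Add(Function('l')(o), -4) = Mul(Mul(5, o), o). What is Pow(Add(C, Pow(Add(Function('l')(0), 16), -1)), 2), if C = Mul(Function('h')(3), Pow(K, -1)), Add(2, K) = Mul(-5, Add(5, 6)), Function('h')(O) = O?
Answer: Rational(1, 144400) ≈ 6.9252e-6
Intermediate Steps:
Function('l')(o) = Add(4, Mul(5, Pow(o, 2))) (Function('l')(o) = Add(4, Mul(Mul(5, o), o)) = Add(4, Mul(5, Pow(o, 2))))
K = -57 (K = Add(-2, Mul(-5, Add(5, 6))) = Add(-2, Mul(-5, 11)) = Add(-2, -55) = -57)
C = Rational(-1, 19) (C = Mul(3, Pow(-57, -1)) = Mul(3, Rational(-1, 57)) = Rational(-1, 19) ≈ -0.052632)
Pow(Add(C, Pow(Add(Function('l')(0), 16), -1)), 2) = Pow(Add(Rational(-1, 19), Pow(Add(Add(4, Mul(5, Pow(0, 2))), 16), -1)), 2) = Pow(Add(Rational(-1, 19), Pow(Add(Add(4, Mul(5, 0)), 16), -1)), 2) = Pow(Add(Rational(-1, 19), Pow(Add(Add(4, 0), 16), -1)), 2) = Pow(Add(Rational(-1, 19), Pow(Add(4, 16), -1)), 2) = Pow(Add(Rational(-1, 19), Pow(20, -1)), 2) = Pow(Add(Rational(-1, 19), Rational(1, 20)), 2) = Pow(Rational(-1, 380), 2) = Rational(1, 144400)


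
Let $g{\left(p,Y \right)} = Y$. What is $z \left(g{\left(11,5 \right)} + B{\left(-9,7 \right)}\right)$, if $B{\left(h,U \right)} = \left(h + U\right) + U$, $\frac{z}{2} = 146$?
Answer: $2920$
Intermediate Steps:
$z = 292$ ($z = 2 \cdot 146 = 292$)
$B{\left(h,U \right)} = h + 2 U$ ($B{\left(h,U \right)} = \left(U + h\right) + U = h + 2 U$)
$z \left(g{\left(11,5 \right)} + B{\left(-9,7 \right)}\right) = 292 \left(5 + \left(-9 + 2 \cdot 7\right)\right) = 292 \left(5 + \left(-9 + 14\right)\right) = 292 \left(5 + 5\right) = 292 \cdot 10 = 2920$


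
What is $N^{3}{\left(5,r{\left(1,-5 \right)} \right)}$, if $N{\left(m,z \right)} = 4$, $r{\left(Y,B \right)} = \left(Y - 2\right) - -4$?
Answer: $64$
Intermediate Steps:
$r{\left(Y,B \right)} = 2 + Y$ ($r{\left(Y,B \right)} = \left(-2 + Y\right) + 4 = 2 + Y$)
$N^{3}{\left(5,r{\left(1,-5 \right)} \right)} = 4^{3} = 64$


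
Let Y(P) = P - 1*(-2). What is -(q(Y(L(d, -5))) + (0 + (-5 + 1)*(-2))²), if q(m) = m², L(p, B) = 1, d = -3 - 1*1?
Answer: -73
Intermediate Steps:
d = -4 (d = -3 - 1 = -4)
Y(P) = 2 + P (Y(P) = P + 2 = 2 + P)
-(q(Y(L(d, -5))) + (0 + (-5 + 1)*(-2))²) = -((2 + 1)² + (0 + (-5 + 1)*(-2))²) = -(3² + (0 - 4*(-2))²) = -(9 + (0 + 8)²) = -(9 + 8²) = -(9 + 64) = -1*73 = -73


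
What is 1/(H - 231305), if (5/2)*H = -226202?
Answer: -5/1608929 ≈ -3.1077e-6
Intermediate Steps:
H = -452404/5 (H = (⅖)*(-226202) = -452404/5 ≈ -90481.)
1/(H - 231305) = 1/(-452404/5 - 231305) = 1/(-1608929/5) = -5/1608929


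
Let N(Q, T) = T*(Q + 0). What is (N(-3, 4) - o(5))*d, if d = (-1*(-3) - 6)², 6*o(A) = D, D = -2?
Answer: -105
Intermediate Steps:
N(Q, T) = Q*T (N(Q, T) = T*Q = Q*T)
o(A) = -⅓ (o(A) = (⅙)*(-2) = -⅓)
d = 9 (d = (3 - 6)² = (-3)² = 9)
(N(-3, 4) - o(5))*d = (-3*4 - 1*(-⅓))*9 = (-12 + ⅓)*9 = -35/3*9 = -105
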